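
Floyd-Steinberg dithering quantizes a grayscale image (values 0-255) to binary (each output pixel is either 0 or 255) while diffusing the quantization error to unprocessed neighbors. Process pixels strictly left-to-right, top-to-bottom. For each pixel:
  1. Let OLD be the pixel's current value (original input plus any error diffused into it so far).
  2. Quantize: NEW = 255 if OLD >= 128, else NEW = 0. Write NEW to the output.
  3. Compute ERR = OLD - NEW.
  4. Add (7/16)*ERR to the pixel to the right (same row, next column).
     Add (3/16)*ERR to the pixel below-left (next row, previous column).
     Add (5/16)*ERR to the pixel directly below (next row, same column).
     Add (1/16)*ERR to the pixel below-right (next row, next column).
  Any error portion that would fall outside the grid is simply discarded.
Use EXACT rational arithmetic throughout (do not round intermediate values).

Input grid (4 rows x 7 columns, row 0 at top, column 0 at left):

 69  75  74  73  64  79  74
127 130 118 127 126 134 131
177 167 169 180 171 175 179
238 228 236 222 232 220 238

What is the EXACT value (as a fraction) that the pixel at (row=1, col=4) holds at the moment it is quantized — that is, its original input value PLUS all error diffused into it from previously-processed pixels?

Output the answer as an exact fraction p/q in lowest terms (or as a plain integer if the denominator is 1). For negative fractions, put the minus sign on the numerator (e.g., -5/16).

(0,0): OLD=69 → NEW=0, ERR=69
(0,1): OLD=1683/16 → NEW=0, ERR=1683/16
(0,2): OLD=30725/256 → NEW=0, ERR=30725/256
(0,3): OLD=514083/4096 → NEW=0, ERR=514083/4096
(0,4): OLD=7792885/65536 → NEW=0, ERR=7792885/65536
(0,5): OLD=137387699/1048576 → NEW=255, ERR=-129999181/1048576
(0,6): OLD=331519717/16777216 → NEW=0, ERR=331519717/16777216
(1,0): OLD=43081/256 → NEW=255, ERR=-22199/256
(1,1): OLD=310783/2048 → NEW=255, ERR=-211457/2048
(1,2): OLD=9203947/65536 → NEW=255, ERR=-7507733/65536
(1,3): OLD=38246479/262144 → NEW=255, ERR=-28600241/262144
(1,4): OLD=1678160973/16777216 → NEW=0, ERR=1678160973/16777216
Target (1,4): original=126, with diffused error = 1678160973/16777216

Answer: 1678160973/16777216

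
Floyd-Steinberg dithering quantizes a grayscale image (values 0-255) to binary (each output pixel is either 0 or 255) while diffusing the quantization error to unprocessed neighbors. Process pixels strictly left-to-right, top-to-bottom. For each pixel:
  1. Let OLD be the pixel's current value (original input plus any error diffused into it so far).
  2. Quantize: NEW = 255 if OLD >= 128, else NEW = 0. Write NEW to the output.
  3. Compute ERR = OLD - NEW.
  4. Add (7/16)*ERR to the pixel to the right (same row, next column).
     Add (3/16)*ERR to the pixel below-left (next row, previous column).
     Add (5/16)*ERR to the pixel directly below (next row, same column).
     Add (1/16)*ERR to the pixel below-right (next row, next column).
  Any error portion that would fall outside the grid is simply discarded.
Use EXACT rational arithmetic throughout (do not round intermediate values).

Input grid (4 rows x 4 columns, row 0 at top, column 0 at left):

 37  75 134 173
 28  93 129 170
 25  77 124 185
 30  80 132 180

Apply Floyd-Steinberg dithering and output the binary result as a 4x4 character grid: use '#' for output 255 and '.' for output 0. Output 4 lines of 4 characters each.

(0,0): OLD=37 → NEW=0, ERR=37
(0,1): OLD=1459/16 → NEW=0, ERR=1459/16
(0,2): OLD=44517/256 → NEW=255, ERR=-20763/256
(0,3): OLD=563267/4096 → NEW=255, ERR=-481213/4096
(1,0): OLD=14505/256 → NEW=0, ERR=14505/256
(1,1): OLD=273183/2048 → NEW=255, ERR=-249057/2048
(1,2): OLD=2236171/65536 → NEW=0, ERR=2236171/65536
(1,3): OLD=150098749/1048576 → NEW=255, ERR=-117288131/1048576
(2,0): OLD=652229/32768 → NEW=0, ERR=652229/32768
(2,1): OLD=60444231/1048576 → NEW=0, ERR=60444231/1048576
(2,2): OLD=275374563/2097152 → NEW=255, ERR=-259399197/2097152
(2,3): OLD=3290451703/33554432 → NEW=0, ERR=3290451703/33554432
(3,0): OLD=789005813/16777216 → NEW=0, ERR=789005813/16777216
(3,1): OLD=25941776171/268435456 → NEW=0, ERR=25941776171/268435456
(3,2): OLD=676957194197/4294967296 → NEW=255, ERR=-418259466283/4294967296
(3,3): OLD=11016329082963/68719476736 → NEW=255, ERR=-6507137484717/68719476736
Row 0: ..##
Row 1: .#.#
Row 2: ..#.
Row 3: ..##

Answer: ..##
.#.#
..#.
..##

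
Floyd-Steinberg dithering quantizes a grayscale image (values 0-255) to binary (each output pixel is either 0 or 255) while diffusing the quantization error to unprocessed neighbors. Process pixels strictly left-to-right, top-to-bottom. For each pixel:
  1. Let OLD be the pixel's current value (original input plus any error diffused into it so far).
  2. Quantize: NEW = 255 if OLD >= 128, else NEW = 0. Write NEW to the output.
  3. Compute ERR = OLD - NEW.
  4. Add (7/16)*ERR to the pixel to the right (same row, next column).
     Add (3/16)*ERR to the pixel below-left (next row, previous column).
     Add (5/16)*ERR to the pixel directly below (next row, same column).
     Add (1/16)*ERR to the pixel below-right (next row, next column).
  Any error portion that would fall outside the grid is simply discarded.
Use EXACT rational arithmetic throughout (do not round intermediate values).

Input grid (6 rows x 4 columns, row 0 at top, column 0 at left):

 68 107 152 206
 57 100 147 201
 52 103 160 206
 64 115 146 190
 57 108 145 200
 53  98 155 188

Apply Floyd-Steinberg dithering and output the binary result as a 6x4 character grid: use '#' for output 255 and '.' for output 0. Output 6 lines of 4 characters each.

Answer: .#.#
..##
.#.#
.#.#
.#.#
..##

Derivation:
(0,0): OLD=68 → NEW=0, ERR=68
(0,1): OLD=547/4 → NEW=255, ERR=-473/4
(0,2): OLD=6417/64 → NEW=0, ERR=6417/64
(0,3): OLD=255863/1024 → NEW=255, ERR=-5257/1024
(1,0): OLD=3589/64 → NEW=0, ERR=3589/64
(1,1): OLD=56643/512 → NEW=0, ERR=56643/512
(1,2): OLD=3577951/16384 → NEW=255, ERR=-599969/16384
(1,3): OLD=49713353/262144 → NEW=255, ERR=-17133367/262144
(2,0): OLD=739473/8192 → NEW=0, ERR=739473/8192
(2,1): OLD=45535211/262144 → NEW=255, ERR=-21311509/262144
(2,2): OLD=56438959/524288 → NEW=0, ERR=56438959/524288
(2,3): OLD=1932593283/8388608 → NEW=255, ERR=-206501757/8388608
(3,0): OLD=322816609/4194304 → NEW=0, ERR=322816609/4194304
(3,1): OLD=10005460095/67108864 → NEW=255, ERR=-7107300225/67108864
(3,2): OLD=132724350017/1073741824 → NEW=0, ERR=132724350017/1073741824
(3,3): OLD=4176671458631/17179869184 → NEW=255, ERR=-204195183289/17179869184
(4,0): OLD=65706712013/1073741824 → NEW=0, ERR=65706712013/1073741824
(4,1): OLD=1113801469959/8589934592 → NEW=255, ERR=-1076631851001/8589934592
(4,2): OLD=32970344186759/274877906944 → NEW=0, ERR=32970344186759/274877906944
(4,3): OLD=1128043530469345/4398046511104 → NEW=255, ERR=6541670137825/4398046511104
(5,0): OLD=6682637461533/137438953472 → NEW=0, ERR=6682637461533/137438953472
(5,1): OLD=468036337225099/4398046511104 → NEW=0, ERR=468036337225099/4398046511104
(5,2): OLD=509044585804853/2199023255552 → NEW=255, ERR=-51706344360907/2199023255552
(5,3): OLD=13065668942025403/70368744177664 → NEW=255, ERR=-4878360823278917/70368744177664
Row 0: .#.#
Row 1: ..##
Row 2: .#.#
Row 3: .#.#
Row 4: .#.#
Row 5: ..##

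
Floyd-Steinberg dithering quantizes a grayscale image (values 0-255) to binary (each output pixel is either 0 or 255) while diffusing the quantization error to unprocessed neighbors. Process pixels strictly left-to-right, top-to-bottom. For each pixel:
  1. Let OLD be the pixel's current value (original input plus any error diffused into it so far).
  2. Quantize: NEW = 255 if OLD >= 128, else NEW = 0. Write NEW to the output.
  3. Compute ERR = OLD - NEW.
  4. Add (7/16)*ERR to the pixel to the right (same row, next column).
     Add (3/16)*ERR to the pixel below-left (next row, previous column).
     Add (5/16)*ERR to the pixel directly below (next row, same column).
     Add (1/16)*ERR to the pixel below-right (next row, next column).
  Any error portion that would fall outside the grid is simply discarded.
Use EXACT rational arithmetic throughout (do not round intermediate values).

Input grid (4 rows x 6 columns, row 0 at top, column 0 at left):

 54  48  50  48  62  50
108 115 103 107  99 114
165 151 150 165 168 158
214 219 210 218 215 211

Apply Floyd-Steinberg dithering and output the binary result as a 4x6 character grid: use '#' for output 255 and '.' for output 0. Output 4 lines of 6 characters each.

Answer: ......
#.##.#
#.#.##
######

Derivation:
(0,0): OLD=54 → NEW=0, ERR=54
(0,1): OLD=573/8 → NEW=0, ERR=573/8
(0,2): OLD=10411/128 → NEW=0, ERR=10411/128
(0,3): OLD=171181/2048 → NEW=0, ERR=171181/2048
(0,4): OLD=3229883/32768 → NEW=0, ERR=3229883/32768
(0,5): OLD=48823581/524288 → NEW=0, ERR=48823581/524288
(1,0): OLD=17703/128 → NEW=255, ERR=-14937/128
(1,1): OLD=107473/1024 → NEW=0, ERR=107473/1024
(1,2): OLD=6372837/32768 → NEW=255, ERR=-1983003/32768
(1,3): OLD=17066785/131072 → NEW=255, ERR=-16356575/131072
(1,4): OLD=821171811/8388608 → NEW=0, ERR=821171811/8388608
(1,5): OLD=25781760197/134217728 → NEW=255, ERR=-8443760443/134217728
(2,0): OLD=2428299/16384 → NEW=255, ERR=-1749621/16384
(2,1): OLD=62095593/524288 → NEW=0, ERR=62095593/524288
(2,2): OLD=1393067387/8388608 → NEW=255, ERR=-746027653/8388608
(2,3): OLD=6822747107/67108864 → NEW=0, ERR=6822747107/67108864
(2,4): OLD=479909043113/2147483648 → NEW=255, ERR=-67699287127/2147483648
(2,5): OLD=4489662800431/34359738368 → NEW=255, ERR=-4272070483409/34359738368
(3,0): OLD=1701509531/8388608 → NEW=255, ERR=-437585509/8388608
(3,1): OLD=14082171199/67108864 → NEW=255, ERR=-3030589121/67108864
(3,2): OLD=101423515149/536870912 → NEW=255, ERR=-35478567411/536870912
(3,3): OLD=7194581673287/34359738368 → NEW=255, ERR=-1567151610553/34359738368
(3,4): OLD=46244265405223/274877906944 → NEW=255, ERR=-23849600865497/274877906944
(3,5): OLD=581492279695849/4398046511104 → NEW=255, ERR=-540009580635671/4398046511104
Row 0: ......
Row 1: #.##.#
Row 2: #.#.##
Row 3: ######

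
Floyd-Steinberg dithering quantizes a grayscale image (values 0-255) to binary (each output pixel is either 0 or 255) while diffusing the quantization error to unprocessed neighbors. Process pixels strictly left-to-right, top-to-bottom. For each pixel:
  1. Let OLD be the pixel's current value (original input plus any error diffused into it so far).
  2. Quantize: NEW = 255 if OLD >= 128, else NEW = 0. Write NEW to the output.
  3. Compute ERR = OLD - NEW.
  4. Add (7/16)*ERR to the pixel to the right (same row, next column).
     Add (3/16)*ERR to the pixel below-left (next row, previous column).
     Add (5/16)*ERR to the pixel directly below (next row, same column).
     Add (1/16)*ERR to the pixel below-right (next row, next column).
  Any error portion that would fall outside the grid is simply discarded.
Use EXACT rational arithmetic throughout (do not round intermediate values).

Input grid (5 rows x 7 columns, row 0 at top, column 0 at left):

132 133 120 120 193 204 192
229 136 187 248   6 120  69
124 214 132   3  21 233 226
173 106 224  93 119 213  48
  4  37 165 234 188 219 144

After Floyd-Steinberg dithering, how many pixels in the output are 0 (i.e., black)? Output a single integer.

(0,0): OLD=132 → NEW=255, ERR=-123
(0,1): OLD=1267/16 → NEW=0, ERR=1267/16
(0,2): OLD=39589/256 → NEW=255, ERR=-25691/256
(0,3): OLD=311683/4096 → NEW=0, ERR=311683/4096
(0,4): OLD=14830229/65536 → NEW=255, ERR=-1881451/65536
(0,5): OLD=200739347/1048576 → NEW=255, ERR=-66647533/1048576
(0,6): OLD=2754692741/16777216 → NEW=255, ERR=-1523497339/16777216
(1,0): OLD=52585/256 → NEW=255, ERR=-12695/256
(1,1): OLD=230495/2048 → NEW=0, ERR=230495/2048
(1,2): OLD=14686283/65536 → NEW=255, ERR=-2025397/65536
(1,3): OLD=64645615/262144 → NEW=255, ERR=-2201105/262144
(1,4): OLD=-231635475/16777216 → NEW=0, ERR=-231635475/16777216
(1,5): OLD=10103430141/134217728 → NEW=0, ERR=10103430141/134217728
(1,6): OLD=149429604915/2147483648 → NEW=0, ERR=149429604915/2147483648
(2,0): OLD=4246917/32768 → NEW=255, ERR=-4108923/32768
(2,1): OLD=194423431/1048576 → NEW=255, ERR=-72963449/1048576
(2,2): OLD=1633416789/16777216 → NEW=0, ERR=1633416789/16777216
(2,3): OLD=5160731117/134217728 → NEW=0, ERR=5160731117/134217728
(2,4): OLD=50570090045/1073741824 → NEW=0, ERR=50570090045/1073741824
(2,5): OLD=9940714185599/34359738368 → NEW=255, ERR=1178980901759/34359738368
(2,6): OLD=147038526760297/549755813888 → NEW=255, ERR=6850794218857/549755813888
(3,0): OLD=2026140341/16777216 → NEW=0, ERR=2026140341/16777216
(3,1): OLD=19798273297/134217728 → NEW=255, ERR=-14427247343/134217728
(3,2): OLD=225762574595/1073741824 → NEW=255, ERR=-48041590525/1073741824
(3,3): OLD=431028722437/4294967296 → NEW=0, ERR=431028722437/4294967296
(3,4): OLD=102507854587573/549755813888 → NEW=255, ERR=-37679877953867/549755813888
(3,5): OLD=875285704476783/4398046511104 → NEW=255, ERR=-246216155854737/4398046511104
(3,6): OLD=2079127953724145/70368744177664 → NEW=0, ERR=2079127953724145/70368744177664
(4,0): OLD=46353806203/2147483648 → NEW=0, ERR=46353806203/2147483648
(4,1): OLD=412703596095/34359738368 → NEW=0, ERR=412703596095/34359738368
(4,2): OLD=92563293998865/549755813888 → NEW=255, ERR=-47624438542575/549755813888
(4,3): OLD=931568075773963/4398046511104 → NEW=255, ERR=-189933784557557/4398046511104
(4,4): OLD=5047658619777265/35184372088832 → NEW=255, ERR=-3924356262874895/35184372088832
(4,5): OLD=173348158932984625/1125899906842624 → NEW=255, ERR=-113756317311884495/1125899906842624
(4,6): OLD=1901078064581333159/18014398509481984 → NEW=0, ERR=1901078064581333159/18014398509481984
Output grid:
  Row 0: #.#.###  (2 black, running=2)
  Row 1: #.##...  (4 black, running=6)
  Row 2: ##...##  (3 black, running=9)
  Row 3: .##.##.  (3 black, running=12)
  Row 4: ..####.  (3 black, running=15)

Answer: 15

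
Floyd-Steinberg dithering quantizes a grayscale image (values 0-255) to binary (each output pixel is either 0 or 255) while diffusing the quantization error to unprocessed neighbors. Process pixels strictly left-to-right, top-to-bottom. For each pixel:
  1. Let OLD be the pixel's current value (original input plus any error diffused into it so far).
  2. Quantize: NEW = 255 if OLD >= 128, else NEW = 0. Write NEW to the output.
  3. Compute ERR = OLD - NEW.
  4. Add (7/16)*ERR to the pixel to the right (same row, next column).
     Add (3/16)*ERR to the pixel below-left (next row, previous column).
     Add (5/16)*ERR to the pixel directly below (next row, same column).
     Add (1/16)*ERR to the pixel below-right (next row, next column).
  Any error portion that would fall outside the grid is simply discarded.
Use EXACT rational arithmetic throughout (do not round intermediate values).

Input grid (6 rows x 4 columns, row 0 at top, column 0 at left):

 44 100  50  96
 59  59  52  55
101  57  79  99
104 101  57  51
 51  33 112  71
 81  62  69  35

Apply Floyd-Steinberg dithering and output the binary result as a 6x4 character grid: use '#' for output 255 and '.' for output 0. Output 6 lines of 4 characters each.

Answer: ...#
.#..
...#
#.#.
....
.#..

Derivation:
(0,0): OLD=44 → NEW=0, ERR=44
(0,1): OLD=477/4 → NEW=0, ERR=477/4
(0,2): OLD=6539/64 → NEW=0, ERR=6539/64
(0,3): OLD=144077/1024 → NEW=255, ERR=-117043/1024
(1,0): OLD=6087/64 → NEW=0, ERR=6087/64
(1,1): OLD=81809/512 → NEW=255, ERR=-48751/512
(1,2): OLD=463557/16384 → NEW=0, ERR=463557/16384
(1,3): OLD=9973363/262144 → NEW=0, ERR=9973363/262144
(2,0): OLD=924619/8192 → NEW=0, ERR=924619/8192
(2,1): OLD=23035657/262144 → NEW=0, ERR=23035657/262144
(2,2): OLD=66830469/524288 → NEW=0, ERR=66830469/524288
(2,3): OLD=1412852929/8388608 → NEW=255, ERR=-726242111/8388608
(3,0): OLD=653253627/4194304 → NEW=255, ERR=-416293893/4194304
(3,1): OLD=7784126757/67108864 → NEW=0, ERR=7784126757/67108864
(3,2): OLD=146930988955/1073741824 → NEW=255, ERR=-126873176165/1073741824
(3,3): OLD=-339865055299/17179869184 → NEW=0, ERR=-339865055299/17179869184
(4,0): OLD=44809701855/1073741824 → NEW=0, ERR=44809701855/1073741824
(4,1): OLD=508071485757/8589934592 → NEW=0, ERR=508071485757/8589934592
(4,2): OLD=28722613569021/274877906944 → NEW=0, ERR=28722613569021/274877906944
(4,3): OLD=453650859749371/4398046511104 → NEW=0, ERR=453650859749371/4398046511104
(5,0): OLD=14449157762703/137438953472 → NEW=0, ERR=14449157762703/137438953472
(5,1): OLD=653897654469353/4398046511104 → NEW=255, ERR=-467604205862167/4398046511104
(5,2): OLD=171909630396907/2199023255552 → NEW=0, ERR=171909630396907/2199023255552
(5,3): OLD=7597456987626129/70368744177664 → NEW=0, ERR=7597456987626129/70368744177664
Row 0: ...#
Row 1: .#..
Row 2: ...#
Row 3: #.#.
Row 4: ....
Row 5: .#..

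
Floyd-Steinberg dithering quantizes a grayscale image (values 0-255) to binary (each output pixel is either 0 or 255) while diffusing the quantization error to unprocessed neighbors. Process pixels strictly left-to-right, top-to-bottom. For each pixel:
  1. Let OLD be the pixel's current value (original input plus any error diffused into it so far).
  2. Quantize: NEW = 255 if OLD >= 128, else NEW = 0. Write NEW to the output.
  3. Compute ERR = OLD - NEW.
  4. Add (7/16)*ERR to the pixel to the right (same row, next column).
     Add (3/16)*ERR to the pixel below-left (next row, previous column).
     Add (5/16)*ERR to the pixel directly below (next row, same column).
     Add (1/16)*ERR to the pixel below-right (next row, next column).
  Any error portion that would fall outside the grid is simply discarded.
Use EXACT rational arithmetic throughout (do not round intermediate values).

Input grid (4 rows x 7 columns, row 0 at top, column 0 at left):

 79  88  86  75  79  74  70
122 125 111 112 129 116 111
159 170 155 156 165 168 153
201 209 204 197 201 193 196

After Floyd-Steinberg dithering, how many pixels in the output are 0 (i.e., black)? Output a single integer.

(0,0): OLD=79 → NEW=0, ERR=79
(0,1): OLD=1961/16 → NEW=0, ERR=1961/16
(0,2): OLD=35743/256 → NEW=255, ERR=-29537/256
(0,3): OLD=100441/4096 → NEW=0, ERR=100441/4096
(0,4): OLD=5880431/65536 → NEW=0, ERR=5880431/65536
(0,5): OLD=118757641/1048576 → NEW=0, ERR=118757641/1048576
(0,6): OLD=2005708607/16777216 → NEW=0, ERR=2005708607/16777216
(1,0): OLD=43435/256 → NEW=255, ERR=-21845/256
(1,1): OLD=223789/2048 → NEW=0, ERR=223789/2048
(1,2): OLD=8847921/65536 → NEW=255, ERR=-7863759/65536
(1,3): OLD=20127325/262144 → NEW=0, ERR=20127325/262144
(1,4): OLD=3580246263/16777216 → NEW=255, ERR=-697943817/16777216
(1,5): OLD=21638016807/134217728 → NEW=255, ERR=-12587503833/134217728
(1,6): OLD=245687480425/2147483648 → NEW=0, ERR=245687480425/2147483648
(2,0): OLD=5007679/32768 → NEW=255, ERR=-3348161/32768
(2,1): OLD=138006309/1048576 → NEW=255, ERR=-129380571/1048576
(2,2): OLD=1421811631/16777216 → NEW=0, ERR=1421811631/16777216
(2,3): OLD=27081201399/134217728 → NEW=255, ERR=-7144319241/134217728
(2,4): OLD=124474746727/1073741824 → NEW=0, ERR=124474746727/1073741824
(2,5): OLD=7155807826061/34359738368 → NEW=255, ERR=-1605925457779/34359738368
(2,6): OLD=89303758773163/549755813888 → NEW=255, ERR=-50883973768277/549755813888
(3,0): OLD=2448372943/16777216 → NEW=255, ERR=-1829817137/16777216
(3,1): OLD=17747510563/134217728 → NEW=255, ERR=-16478010077/134217728
(3,2): OLD=170809694041/1073741824 → NEW=255, ERR=-102994471079/1073741824
(3,3): OLD=710530086655/4294967296 → NEW=255, ERR=-384686573825/4294967296
(3,4): OLD=102227707834575/549755813888 → NEW=255, ERR=-37960024706865/549755813888
(3,5): OLD=607265446367581/4398046511104 → NEW=255, ERR=-514236413963939/4398046511104
(3,6): OLD=7951701551747779/70368744177664 → NEW=0, ERR=7951701551747779/70368744177664
Output grid:
  Row 0: ..#....  (6 black, running=6)
  Row 1: #.#.##.  (3 black, running=9)
  Row 2: ##.#.##  (2 black, running=11)
  Row 3: ######.  (1 black, running=12)

Answer: 12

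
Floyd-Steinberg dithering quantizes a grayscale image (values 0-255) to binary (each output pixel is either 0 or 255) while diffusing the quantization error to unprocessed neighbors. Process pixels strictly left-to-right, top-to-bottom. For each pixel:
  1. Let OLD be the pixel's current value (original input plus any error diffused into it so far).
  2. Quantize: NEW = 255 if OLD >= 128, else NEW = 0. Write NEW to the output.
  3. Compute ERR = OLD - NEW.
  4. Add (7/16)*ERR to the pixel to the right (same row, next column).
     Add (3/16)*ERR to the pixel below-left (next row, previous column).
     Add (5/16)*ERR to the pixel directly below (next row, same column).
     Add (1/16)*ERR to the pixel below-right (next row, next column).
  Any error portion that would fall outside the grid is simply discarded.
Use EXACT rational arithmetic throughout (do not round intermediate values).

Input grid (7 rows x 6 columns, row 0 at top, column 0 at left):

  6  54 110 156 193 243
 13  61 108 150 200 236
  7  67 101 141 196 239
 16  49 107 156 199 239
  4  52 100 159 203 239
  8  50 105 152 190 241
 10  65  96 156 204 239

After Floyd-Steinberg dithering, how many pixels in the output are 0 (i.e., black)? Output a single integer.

(0,0): OLD=6 → NEW=0, ERR=6
(0,1): OLD=453/8 → NEW=0, ERR=453/8
(0,2): OLD=17251/128 → NEW=255, ERR=-15389/128
(0,3): OLD=211765/2048 → NEW=0, ERR=211765/2048
(0,4): OLD=7806579/32768 → NEW=255, ERR=-549261/32768
(0,5): OLD=123557157/524288 → NEW=255, ERR=-10136283/524288
(1,0): OLD=3263/128 → NEW=0, ERR=3263/128
(1,1): OLD=69305/1024 → NEW=0, ERR=69305/1024
(1,2): OLD=4029357/32768 → NEW=0, ERR=4029357/32768
(1,3): OLD=29550633/131072 → NEW=255, ERR=-3872727/131072
(1,4): OLD=1549147355/8388608 → NEW=255, ERR=-589947685/8388608
(1,5): OLD=26594236557/134217728 → NEW=255, ERR=-7631284083/134217728
(2,0): OLD=453123/16384 → NEW=0, ERR=453123/16384
(2,1): OLD=65483217/524288 → NEW=0, ERR=65483217/524288
(2,2): OLD=1616991923/8388608 → NEW=255, ERR=-522103117/8388608
(2,3): OLD=6646188763/67108864 → NEW=0, ERR=6646188763/67108864
(2,4): OLD=439898098193/2147483648 → NEW=255, ERR=-107710232047/2147483648
(2,5): OLD=6696476511623/34359738368 → NEW=255, ERR=-2065256772217/34359738368
(3,0): OLD=403167059/8388608 → NEW=0, ERR=403167059/8388608
(3,1): OLD=6651592535/67108864 → NEW=0, ERR=6651592535/67108864
(3,2): OLD=84443908149/536870912 → NEW=255, ERR=-52458174411/536870912
(3,3): OLD=4497891409887/34359738368 → NEW=255, ERR=-4263841873953/34359738368
(3,4): OLD=34072386806143/274877906944 → NEW=0, ERR=34072386806143/274877906944
(3,5): OLD=1193242643206161/4398046511104 → NEW=255, ERR=71740782874641/4398046511104
(4,0): OLD=40376427261/1073741824 → NEW=0, ERR=40376427261/1073741824
(4,1): OLD=1444971928281/17179869184 → NEW=0, ERR=1444971928281/17179869184
(4,2): OLD=49032662329275/549755813888 → NEW=0, ERR=49032662329275/549755813888
(4,3): OLD=1551417227159751/8796093022208 → NEW=255, ERR=-691586493503289/8796093022208
(4,4): OLD=28519087748107319/140737488355328 → NEW=255, ERR=-7368971782501321/140737488355328
(4,5): OLD=515520940297952801/2251799813685248 → NEW=255, ERR=-58688012191785439/2251799813685248
(5,0): OLD=9764053221275/274877906944 → NEW=0, ERR=9764053221275/274877906944
(5,1): OLD=975467622478667/8796093022208 → NEW=0, ERR=975467622478667/8796093022208
(5,2): OLD=12096694383886057/70368744177664 → NEW=255, ERR=-5847335381418263/70368744177664
(5,3): OLD=195529403068829331/2251799813685248 → NEW=0, ERR=195529403068829331/2251799813685248
(5,4): OLD=908943666696581907/4503599627370496 → NEW=255, ERR=-239474238282894573/4503599627370496
(5,5): OLD=14866873276202473903/72057594037927936 → NEW=255, ERR=-3507813203469149777/72057594037927936
(6,0): OLD=5896026266393281/140737488355328 → NEW=0, ERR=5896026266393281/140737488355328
(6,1): OLD=235591764513370669/2251799813685248 → NEW=0, ERR=235591764513370669/2251799813685248
(6,2): OLD=1252160281237060069/9007199254740992 → NEW=255, ERR=-1044675528721892891/9007199254740992
(6,3): OLD=16894524341637947313/144115188075855872 → NEW=0, ERR=16894524341637947313/144115188075855872
(6,4): OLD=541804768721386244241/2305843009213693952 → NEW=255, ERR=-46185198628105713519/2305843009213693952
(6,5): OLD=7810386354280519692119/36893488147419103232 → NEW=255, ERR=-1597453123311351632041/36893488147419103232
Output grid:
  Row 0: ..#.##  (3 black, running=3)
  Row 1: ...###  (3 black, running=6)
  Row 2: ..#.##  (3 black, running=9)
  Row 3: ..##.#  (3 black, running=12)
  Row 4: ...###  (3 black, running=15)
  Row 5: ..#.##  (3 black, running=18)
  Row 6: ..#.##  (3 black, running=21)

Answer: 21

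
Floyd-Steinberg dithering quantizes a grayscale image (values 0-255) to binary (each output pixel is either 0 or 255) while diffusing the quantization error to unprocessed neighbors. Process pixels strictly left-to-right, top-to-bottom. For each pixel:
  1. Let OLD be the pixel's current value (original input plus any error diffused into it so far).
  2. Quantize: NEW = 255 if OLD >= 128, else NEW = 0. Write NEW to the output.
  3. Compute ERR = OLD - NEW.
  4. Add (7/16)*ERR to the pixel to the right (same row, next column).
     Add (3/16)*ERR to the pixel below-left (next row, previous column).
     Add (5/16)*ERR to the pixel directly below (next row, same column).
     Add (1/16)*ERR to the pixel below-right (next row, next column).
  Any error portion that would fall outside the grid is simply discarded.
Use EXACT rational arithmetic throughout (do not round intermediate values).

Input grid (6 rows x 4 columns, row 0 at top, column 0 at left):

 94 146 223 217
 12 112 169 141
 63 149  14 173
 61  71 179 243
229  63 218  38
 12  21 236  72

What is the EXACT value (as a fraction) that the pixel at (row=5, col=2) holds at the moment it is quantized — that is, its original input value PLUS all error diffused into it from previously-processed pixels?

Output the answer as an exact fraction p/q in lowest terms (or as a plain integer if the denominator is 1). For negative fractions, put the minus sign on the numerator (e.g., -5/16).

(0,0): OLD=94 → NEW=0, ERR=94
(0,1): OLD=1497/8 → NEW=255, ERR=-543/8
(0,2): OLD=24743/128 → NEW=255, ERR=-7897/128
(0,3): OLD=389137/2048 → NEW=255, ERR=-133103/2048
(1,0): OLD=3667/128 → NEW=0, ERR=3667/128
(1,1): OLD=99973/1024 → NEW=0, ERR=99973/1024
(1,2): OLD=5767337/32768 → NEW=255, ERR=-2588503/32768
(1,3): OLD=43135215/524288 → NEW=0, ERR=43135215/524288
(2,0): OLD=1478791/16384 → NEW=0, ERR=1478791/16384
(2,1): OLD=107990909/524288 → NEW=255, ERR=-25702531/524288
(2,2): OLD=-11120703/1048576 → NEW=0, ERR=-11120703/1048576
(2,3): OLD=3173133501/16777216 → NEW=255, ERR=-1105056579/16777216
(3,0): OLD=671204055/8388608 → NEW=0, ERR=671204055/8388608
(3,1): OLD=12661928713/134217728 → NEW=0, ERR=12661928713/134217728
(3,2): OLD=432814618231/2147483648 → NEW=255, ERR=-114793712009/2147483648
(3,3): OLD=6815849029057/34359738368 → NEW=255, ERR=-1945884254783/34359738368
(4,0): OLD=583455865931/2147483648 → NEW=255, ERR=35847535691/2147483648
(4,1): OLD=1627998833057/17179869184 → NEW=0, ERR=1627998833057/17179869184
(4,2): OLD=130859055115841/549755813888 → NEW=255, ERR=-9328677425599/549755813888
(4,3): OLD=83892862207767/8796093022208 → NEW=0, ERR=83892862207767/8796093022208
(5,0): OLD=9616432810139/274877906944 → NEW=0, ERR=9616432810139/274877906944
(5,1): OLD=561018762957533/8796093022208 → NEW=0, ERR=561018762957533/8796093022208
(5,2): OLD=1171253074614397/4398046511104 → NEW=255, ERR=49751214282877/4398046511104
Target (5,2): original=236, with diffused error = 1171253074614397/4398046511104

Answer: 1171253074614397/4398046511104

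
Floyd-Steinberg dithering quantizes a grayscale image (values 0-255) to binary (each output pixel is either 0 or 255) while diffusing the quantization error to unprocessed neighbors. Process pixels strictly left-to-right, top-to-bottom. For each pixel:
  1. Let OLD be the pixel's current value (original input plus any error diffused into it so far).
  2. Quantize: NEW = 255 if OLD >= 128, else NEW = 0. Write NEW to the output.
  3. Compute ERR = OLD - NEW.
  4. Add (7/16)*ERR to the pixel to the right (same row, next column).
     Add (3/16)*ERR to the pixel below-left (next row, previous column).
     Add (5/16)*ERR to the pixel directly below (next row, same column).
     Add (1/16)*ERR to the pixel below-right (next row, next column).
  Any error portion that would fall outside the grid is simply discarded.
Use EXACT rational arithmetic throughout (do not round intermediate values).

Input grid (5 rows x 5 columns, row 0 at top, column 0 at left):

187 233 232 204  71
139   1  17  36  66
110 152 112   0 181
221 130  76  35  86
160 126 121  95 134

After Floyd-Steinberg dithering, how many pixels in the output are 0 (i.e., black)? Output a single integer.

Answer: 13

Derivation:
(0,0): OLD=187 → NEW=255, ERR=-68
(0,1): OLD=813/4 → NEW=255, ERR=-207/4
(0,2): OLD=13399/64 → NEW=255, ERR=-2921/64
(0,3): OLD=188449/1024 → NEW=255, ERR=-72671/1024
(0,4): OLD=654567/16384 → NEW=0, ERR=654567/16384
(1,0): OLD=6915/64 → NEW=0, ERR=6915/64
(1,1): OLD=9877/512 → NEW=0, ERR=9877/512
(1,2): OLD=-87879/16384 → NEW=0, ERR=-87879/16384
(1,3): OLD=1056069/65536 → NEW=0, ERR=1056069/65536
(1,4): OLD=85038895/1048576 → NEW=0, ERR=85038895/1048576
(2,0): OLD=1207351/8192 → NEW=255, ERR=-881609/8192
(2,1): OLD=30590285/262144 → NEW=0, ERR=30590285/262144
(2,2): OLD=694593575/4194304 → NEW=255, ERR=-374953945/4194304
(2,3): OLD=-1288765819/67108864 → NEW=0, ERR=-1288765819/67108864
(2,4): OLD=213619770467/1073741824 → NEW=255, ERR=-60184394653/1073741824
(3,0): OLD=877654599/4194304 → NEW=255, ERR=-191892921/4194304
(3,1): OLD=4125939515/33554432 → NEW=0, ERR=4125939515/33554432
(3,2): OLD=113336031737/1073741824 → NEW=0, ERR=113336031737/1073741824
(3,3): OLD=126875623025/2147483648 → NEW=0, ERR=126875623025/2147483648
(3,4): OLD=3199982408085/34359738368 → NEW=0, ERR=3199982408085/34359738368
(4,0): OLD=90601447625/536870912 → NEW=255, ERR=-46300634935/536870912
(4,1): OLD=2467488457929/17179869184 → NEW=255, ERR=-1913378183991/17179869184
(4,2): OLD=34090957975527/274877906944 → NEW=0, ERR=34090957975527/274877906944
(4,3): OLD=843465125038281/4398046511104 → NEW=255, ERR=-278036735293239/4398046511104
(4,4): OLD=9790984589883903/70368744177664 → NEW=255, ERR=-8153045175420417/70368744177664
Output grid:
  Row 0: ####.  (1 black, running=1)
  Row 1: .....  (5 black, running=6)
  Row 2: #.#.#  (2 black, running=8)
  Row 3: #....  (4 black, running=12)
  Row 4: ##.##  (1 black, running=13)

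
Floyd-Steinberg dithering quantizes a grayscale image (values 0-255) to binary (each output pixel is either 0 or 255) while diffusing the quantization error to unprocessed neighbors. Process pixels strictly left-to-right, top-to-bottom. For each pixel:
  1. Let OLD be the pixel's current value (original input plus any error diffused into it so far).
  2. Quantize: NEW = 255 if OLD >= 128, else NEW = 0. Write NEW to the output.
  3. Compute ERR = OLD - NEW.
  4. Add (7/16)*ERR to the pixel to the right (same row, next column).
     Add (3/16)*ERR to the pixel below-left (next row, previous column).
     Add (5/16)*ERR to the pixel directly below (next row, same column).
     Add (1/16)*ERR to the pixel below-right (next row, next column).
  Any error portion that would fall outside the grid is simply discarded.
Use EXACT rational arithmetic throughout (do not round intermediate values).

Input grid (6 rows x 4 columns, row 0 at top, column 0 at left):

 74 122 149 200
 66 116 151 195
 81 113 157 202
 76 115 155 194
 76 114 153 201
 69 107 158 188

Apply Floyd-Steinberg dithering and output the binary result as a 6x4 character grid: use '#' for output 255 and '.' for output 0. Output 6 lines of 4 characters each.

Answer: .#.#
.#.#
.###
..#.
.#.#
.###

Derivation:
(0,0): OLD=74 → NEW=0, ERR=74
(0,1): OLD=1235/8 → NEW=255, ERR=-805/8
(0,2): OLD=13437/128 → NEW=0, ERR=13437/128
(0,3): OLD=503659/2048 → NEW=255, ERR=-18581/2048
(1,0): OLD=8993/128 → NEW=0, ERR=8993/128
(1,1): OLD=142951/1024 → NEW=255, ERR=-118169/1024
(1,2): OLD=4106739/32768 → NEW=0, ERR=4106739/32768
(1,3): OLD=132936725/524288 → NEW=255, ERR=-756715/524288
(2,0): OLD=1332317/16384 → NEW=0, ERR=1332317/16384
(2,1): OLD=73612367/524288 → NEW=255, ERR=-60081073/524288
(2,2): OLD=145276299/1048576 → NEW=255, ERR=-122110581/1048576
(2,3): OLD=2658072063/16777216 → NEW=255, ERR=-1620118017/16777216
(3,0): OLD=670461709/8388608 → NEW=0, ERR=670461709/8388608
(3,1): OLD=13073277203/134217728 → NEW=0, ERR=13073277203/134217728
(3,2): OLD=291958546925/2147483648 → NEW=255, ERR=-255649783315/2147483648
(3,3): OLD=3589282759419/34359738368 → NEW=0, ERR=3589282759419/34359738368
(4,0): OLD=256065525577/2147483648 → NEW=0, ERR=256065525577/2147483648
(4,1): OLD=3080009938395/17179869184 → NEW=255, ERR=-1300856703525/17179869184
(4,2): OLD=59563270252539/549755813888 → NEW=0, ERR=59563270252539/549755813888
(4,3): OLD=2406653865456461/8796093022208 → NEW=255, ERR=163650144793421/8796093022208
(5,0): OLD=25306626491641/274877906944 → NEW=0, ERR=25306626491641/274877906944
(5,1): OLD=1331580237000559/8796093022208 → NEW=255, ERR=-911423483662481/8796093022208
(5,2): OLD=638954131152595/4398046511104 → NEW=255, ERR=-482547729178925/4398046511104
(5,3): OLD=21474242650304443/140737488355328 → NEW=255, ERR=-14413816880304197/140737488355328
Row 0: .#.#
Row 1: .#.#
Row 2: .###
Row 3: ..#.
Row 4: .#.#
Row 5: .###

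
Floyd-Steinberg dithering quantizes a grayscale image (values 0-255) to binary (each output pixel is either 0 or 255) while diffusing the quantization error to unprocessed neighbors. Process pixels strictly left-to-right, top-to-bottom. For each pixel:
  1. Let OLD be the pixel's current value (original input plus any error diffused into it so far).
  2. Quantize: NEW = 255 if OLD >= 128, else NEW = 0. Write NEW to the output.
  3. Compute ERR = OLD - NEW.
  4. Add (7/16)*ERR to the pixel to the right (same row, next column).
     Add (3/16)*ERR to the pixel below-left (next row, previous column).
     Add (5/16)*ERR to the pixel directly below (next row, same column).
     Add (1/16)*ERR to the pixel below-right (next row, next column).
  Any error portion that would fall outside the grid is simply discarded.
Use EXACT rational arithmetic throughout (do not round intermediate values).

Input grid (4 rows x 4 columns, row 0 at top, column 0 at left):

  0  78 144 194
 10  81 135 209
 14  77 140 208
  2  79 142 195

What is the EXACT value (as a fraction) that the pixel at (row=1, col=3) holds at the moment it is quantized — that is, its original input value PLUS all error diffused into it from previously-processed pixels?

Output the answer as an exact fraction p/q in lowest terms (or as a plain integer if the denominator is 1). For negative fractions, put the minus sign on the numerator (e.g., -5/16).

Answer: 4110905/32768

Derivation:
(0,0): OLD=0 → NEW=0, ERR=0
(0,1): OLD=78 → NEW=0, ERR=78
(0,2): OLD=1425/8 → NEW=255, ERR=-615/8
(0,3): OLD=20527/128 → NEW=255, ERR=-12113/128
(1,0): OLD=197/8 → NEW=0, ERR=197/8
(1,1): OLD=6511/64 → NEW=0, ERR=6511/64
(1,2): OLD=292079/2048 → NEW=255, ERR=-230161/2048
(1,3): OLD=4110905/32768 → NEW=0, ERR=4110905/32768
Target (1,3): original=209, with diffused error = 4110905/32768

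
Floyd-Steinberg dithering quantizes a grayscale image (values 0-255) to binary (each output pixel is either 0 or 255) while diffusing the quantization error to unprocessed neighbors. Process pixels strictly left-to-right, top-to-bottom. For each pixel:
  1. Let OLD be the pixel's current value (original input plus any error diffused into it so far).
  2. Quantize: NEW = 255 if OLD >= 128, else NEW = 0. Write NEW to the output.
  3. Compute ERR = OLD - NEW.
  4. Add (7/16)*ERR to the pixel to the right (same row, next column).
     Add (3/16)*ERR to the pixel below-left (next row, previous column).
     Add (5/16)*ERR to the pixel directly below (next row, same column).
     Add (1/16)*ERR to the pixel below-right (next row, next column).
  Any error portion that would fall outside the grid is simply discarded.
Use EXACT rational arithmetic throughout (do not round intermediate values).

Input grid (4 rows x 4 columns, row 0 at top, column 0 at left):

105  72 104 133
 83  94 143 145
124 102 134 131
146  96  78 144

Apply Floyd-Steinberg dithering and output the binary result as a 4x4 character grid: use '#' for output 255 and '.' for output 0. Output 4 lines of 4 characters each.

Answer: ..#.
#.#.
.#.#
#..#

Derivation:
(0,0): OLD=105 → NEW=0, ERR=105
(0,1): OLD=1887/16 → NEW=0, ERR=1887/16
(0,2): OLD=39833/256 → NEW=255, ERR=-25447/256
(0,3): OLD=366639/4096 → NEW=0, ERR=366639/4096
(1,0): OLD=35309/256 → NEW=255, ERR=-29971/256
(1,1): OLD=138363/2048 → NEW=0, ERR=138363/2048
(1,2): OLD=10855959/65536 → NEW=255, ERR=-5855721/65536
(1,3): OLD=133870161/1048576 → NEW=0, ERR=133870161/1048576
(2,0): OLD=3279481/32768 → NEW=0, ERR=3279481/32768
(2,1): OLD=149765827/1048576 → NEW=255, ERR=-117621053/1048576
(2,2): OLD=178599279/2097152 → NEW=0, ERR=178599279/2097152
(2,3): OLD=6797144083/33554432 → NEW=255, ERR=-1759236077/33554432
(3,0): OLD=2621327337/16777216 → NEW=255, ERR=-1656862743/16777216
(3,1): OLD=10727557303/268435456 → NEW=0, ERR=10727557303/268435456
(3,2): OLD=452071233353/4294967296 → NEW=0, ERR=452071233353/4294967296
(3,3): OLD=12299963517567/68719476736 → NEW=255, ERR=-5223503050113/68719476736
Row 0: ..#.
Row 1: #.#.
Row 2: .#.#
Row 3: #..#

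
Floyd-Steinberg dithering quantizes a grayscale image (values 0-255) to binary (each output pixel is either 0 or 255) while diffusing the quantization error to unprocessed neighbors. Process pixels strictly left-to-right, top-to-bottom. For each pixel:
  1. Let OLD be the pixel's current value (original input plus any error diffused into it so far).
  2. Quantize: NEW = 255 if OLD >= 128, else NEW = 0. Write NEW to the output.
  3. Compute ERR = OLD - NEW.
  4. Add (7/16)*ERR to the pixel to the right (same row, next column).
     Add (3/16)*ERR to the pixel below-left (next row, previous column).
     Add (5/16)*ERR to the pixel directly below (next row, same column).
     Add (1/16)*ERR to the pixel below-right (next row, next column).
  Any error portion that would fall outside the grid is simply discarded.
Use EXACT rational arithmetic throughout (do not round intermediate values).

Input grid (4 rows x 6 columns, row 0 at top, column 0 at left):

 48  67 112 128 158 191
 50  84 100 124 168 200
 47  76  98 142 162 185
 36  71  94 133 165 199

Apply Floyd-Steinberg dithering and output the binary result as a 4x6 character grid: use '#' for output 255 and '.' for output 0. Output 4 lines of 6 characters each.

Answer: ..#.##
.#.#.#
...##.
.#..##

Derivation:
(0,0): OLD=48 → NEW=0, ERR=48
(0,1): OLD=88 → NEW=0, ERR=88
(0,2): OLD=301/2 → NEW=255, ERR=-209/2
(0,3): OLD=2633/32 → NEW=0, ERR=2633/32
(0,4): OLD=99327/512 → NEW=255, ERR=-31233/512
(0,5): OLD=1346041/8192 → NEW=255, ERR=-742919/8192
(1,0): OLD=163/2 → NEW=0, ERR=163/2
(1,1): OLD=2089/16 → NEW=255, ERR=-1991/16
(1,2): OLD=17321/512 → NEW=0, ERR=17321/512
(1,3): OLD=300123/2048 → NEW=255, ERR=-222117/2048
(1,4): OLD=11747471/131072 → NEW=0, ERR=11747471/131072
(1,5): OLD=434233529/2097152 → NEW=255, ERR=-100540231/2097152
(2,0): OLD=12579/256 → NEW=0, ERR=12579/256
(2,1): OLD=573829/8192 → NEW=0, ERR=573829/8192
(2,2): OLD=14562743/131072 → NEW=0, ERR=14562743/131072
(2,3): OLD=184166967/1048576 → NEW=255, ERR=-83219913/1048576
(2,4): OLD=4681468381/33554432 → NEW=255, ERR=-3874911779/33554432
(2,5): OLD=67160870363/536870912 → NEW=0, ERR=67160870363/536870912
(3,0): OLD=8452719/131072 → NEW=0, ERR=8452719/131072
(3,1): OLD=152050911/1048576 → NEW=255, ERR=-115335969/1048576
(3,2): OLD=588003307/8388608 → NEW=0, ERR=588003307/8388608
(3,3): OLD=66656064683/536870912 → NEW=0, ERR=66656064683/536870912
(3,4): OLD=866406366887/4294967296 → NEW=255, ERR=-228810293593/4294967296
(3,5): OLD=14263949922121/68719476736 → NEW=255, ERR=-3259516645559/68719476736
Row 0: ..#.##
Row 1: .#.#.#
Row 2: ...##.
Row 3: .#..##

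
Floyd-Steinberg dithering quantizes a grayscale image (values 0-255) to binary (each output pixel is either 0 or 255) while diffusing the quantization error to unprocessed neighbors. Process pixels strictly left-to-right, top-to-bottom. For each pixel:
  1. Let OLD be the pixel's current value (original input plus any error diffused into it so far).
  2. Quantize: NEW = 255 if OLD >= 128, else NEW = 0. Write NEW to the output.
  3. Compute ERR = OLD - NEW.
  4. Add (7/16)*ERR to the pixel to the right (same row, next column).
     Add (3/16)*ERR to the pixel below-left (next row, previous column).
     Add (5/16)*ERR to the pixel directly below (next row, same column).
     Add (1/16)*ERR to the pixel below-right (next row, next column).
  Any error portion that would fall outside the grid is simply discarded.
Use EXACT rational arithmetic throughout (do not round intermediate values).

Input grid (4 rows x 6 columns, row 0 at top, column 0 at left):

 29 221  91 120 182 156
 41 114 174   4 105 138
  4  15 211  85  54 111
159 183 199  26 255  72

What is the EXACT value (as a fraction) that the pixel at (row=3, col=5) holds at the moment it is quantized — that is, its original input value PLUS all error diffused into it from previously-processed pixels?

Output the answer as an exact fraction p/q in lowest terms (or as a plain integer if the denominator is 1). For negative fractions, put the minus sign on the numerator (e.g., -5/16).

(0,0): OLD=29 → NEW=0, ERR=29
(0,1): OLD=3739/16 → NEW=255, ERR=-341/16
(0,2): OLD=20909/256 → NEW=0, ERR=20909/256
(0,3): OLD=637883/4096 → NEW=255, ERR=-406597/4096
(0,4): OLD=9081373/65536 → NEW=255, ERR=-7630307/65536
(0,5): OLD=110165707/1048576 → NEW=0, ERR=110165707/1048576
(1,0): OLD=11793/256 → NEW=0, ERR=11793/256
(1,1): OLD=296183/2048 → NEW=255, ERR=-226057/2048
(1,2): OLD=8604099/65536 → NEW=255, ERR=-8107581/65536
(1,3): OLD=-25656185/262144 → NEW=0, ERR=-25656185/262144
(1,4): OLD=659218229/16777216 → NEW=0, ERR=659218229/16777216
(1,5): OLD=48518518499/268435456 → NEW=255, ERR=-19932522781/268435456
(2,0): OLD=-75379/32768 → NEW=0, ERR=-75379/32768
(2,1): OLD=-42799521/1048576 → NEW=0, ERR=-42799521/1048576
(2,2): OLD=2168174045/16777216 → NEW=255, ERR=-2110016035/16777216
(2,3): OLD=-130481867/134217728 → NEW=0, ERR=-130481867/134217728
(2,4): OLD=196769444383/4294967296 → NEW=0, ERR=196769444383/4294967296
(2,5): OLD=7579406072521/68719476736 → NEW=0, ERR=7579406072521/68719476736
(3,0): OLD=2527118141/16777216 → NEW=255, ERR=-1751071939/16777216
(3,1): OLD=13536790521/134217728 → NEW=0, ERR=13536790521/134217728
(3,2): OLD=215918176955/1073741824 → NEW=255, ERR=-57885988165/1073741824
(3,3): OLD=195165855985/68719476736 → NEW=0, ERR=195165855985/68719476736
(3,4): OLD=160077296563537/549755813888 → NEW=255, ERR=19889564022097/549755813888
(3,5): OLD=1100908377535519/8796093022208 → NEW=0, ERR=1100908377535519/8796093022208
Target (3,5): original=72, with diffused error = 1100908377535519/8796093022208

Answer: 1100908377535519/8796093022208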